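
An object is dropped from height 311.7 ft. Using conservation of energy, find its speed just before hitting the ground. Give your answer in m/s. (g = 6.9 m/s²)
mgh = ½mv² → v = √(2gh) = √(2×6.9×95.01) = 36.21 m/s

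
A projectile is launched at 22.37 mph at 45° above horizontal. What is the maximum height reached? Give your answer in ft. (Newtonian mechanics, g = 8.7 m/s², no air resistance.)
H = v₀²sin²(θ)/(2g) (with unit conversion) = 9.428 ft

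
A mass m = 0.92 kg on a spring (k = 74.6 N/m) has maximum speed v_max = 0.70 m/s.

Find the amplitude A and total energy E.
½mv²_max = ½kA² → A = v_max√(m/k) = 0.7×√(0.92/74.6) = 0.07774 m = 7.774 cm
E = ½mv²_max = ½×0.92×0.7² = 0.2254 J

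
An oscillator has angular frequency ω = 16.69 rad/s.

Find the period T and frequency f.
T = 2π/ω = 2π/16.69 = 0.3765 s; f = ω/2π = 2.656 Hz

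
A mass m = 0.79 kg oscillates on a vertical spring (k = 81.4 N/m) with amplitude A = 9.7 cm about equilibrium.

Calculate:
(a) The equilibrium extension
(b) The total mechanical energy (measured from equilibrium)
x_eq = mg/k = 0.79×9.81/81.4 = 0.09521 m = 9.521 cm
E = ½kA² = ½×81.4×(0.097)² = 0.3829 J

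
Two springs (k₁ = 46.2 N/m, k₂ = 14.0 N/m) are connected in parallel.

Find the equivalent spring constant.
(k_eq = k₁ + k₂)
k_eq = k₁ + k₂ = 46.2 + 14.0 = 60.2 N/m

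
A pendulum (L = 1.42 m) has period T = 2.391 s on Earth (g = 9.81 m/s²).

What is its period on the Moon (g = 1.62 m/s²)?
T = 2π√(L/g), so T_moon/T_earth = √(g_earth/g_moon)
T_moon = 2π√(1.42/1.62) = 5.883 s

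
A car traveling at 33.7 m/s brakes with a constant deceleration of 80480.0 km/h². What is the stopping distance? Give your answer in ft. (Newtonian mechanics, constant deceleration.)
d = v₀² / (2a) (with unit conversion) = 300.0 ft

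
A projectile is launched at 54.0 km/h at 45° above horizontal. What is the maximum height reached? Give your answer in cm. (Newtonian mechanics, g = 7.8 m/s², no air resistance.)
H = v₀²sin²(θ)/(2g) (with unit conversion) = 721.2 cm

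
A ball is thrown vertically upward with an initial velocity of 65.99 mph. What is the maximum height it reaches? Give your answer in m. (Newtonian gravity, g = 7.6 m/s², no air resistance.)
h_max = v₀²/(2g) (with unit conversion) = 57.25 m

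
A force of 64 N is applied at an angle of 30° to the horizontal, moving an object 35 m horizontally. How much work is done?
W = Fd cosθ = 64×35×cos(30°) = 1939.9 J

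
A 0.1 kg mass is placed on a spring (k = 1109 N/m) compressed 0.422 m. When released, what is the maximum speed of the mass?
½kx² = ½mv² → v = x√(k/m) = 0.422×√(1109/0.1) = 44.44 m/s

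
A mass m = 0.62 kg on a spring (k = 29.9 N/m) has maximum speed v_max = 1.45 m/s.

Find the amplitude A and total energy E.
½mv²_max = ½kA² → A = v_max√(m/k) = 1.45×√(0.62/29.9) = 0.2088 m = 20.88 cm
E = ½mv²_max = ½×0.62×1.45² = 0.6518 J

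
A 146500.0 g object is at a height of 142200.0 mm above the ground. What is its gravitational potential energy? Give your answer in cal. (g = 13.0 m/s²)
PE = mgh = 146.5 kg × 13.0 m/s² × 142.2 m = 2.708e+05 J = 64730.0 cal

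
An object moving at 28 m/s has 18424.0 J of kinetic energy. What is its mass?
KE = ½mv² → m = 2KE/v² = 2×18424.0/28² = 47.0 kg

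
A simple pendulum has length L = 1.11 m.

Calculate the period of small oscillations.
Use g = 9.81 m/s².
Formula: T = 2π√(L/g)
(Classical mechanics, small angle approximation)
T = 2π√(L/g) = 2π√(1.11/9.81) = 2.114 s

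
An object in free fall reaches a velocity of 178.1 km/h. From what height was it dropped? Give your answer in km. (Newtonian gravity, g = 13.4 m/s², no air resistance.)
h = v²/(2g) (with unit conversion) = 0.09132 km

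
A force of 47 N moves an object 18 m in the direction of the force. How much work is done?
W = Fd = 47×18 = 846.0 J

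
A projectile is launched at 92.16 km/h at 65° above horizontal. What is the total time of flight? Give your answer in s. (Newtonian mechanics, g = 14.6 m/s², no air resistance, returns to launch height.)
T = 2v₀sin(θ)/g (with unit conversion) = 3.178 s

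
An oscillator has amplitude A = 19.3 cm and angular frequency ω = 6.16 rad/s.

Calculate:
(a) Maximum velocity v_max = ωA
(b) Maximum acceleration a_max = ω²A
v_max = ωA = 6.16×0.193 = 1.189 m/s
a_max = ω²A = 6.16²×0.193 = 7.324 m/s²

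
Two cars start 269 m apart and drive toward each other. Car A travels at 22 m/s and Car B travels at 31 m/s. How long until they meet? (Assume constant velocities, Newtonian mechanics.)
Combined speed: v_combined = 22 + 31 = 53 m/s
Time to meet: t = d/53 = 269/53 = 5.08 s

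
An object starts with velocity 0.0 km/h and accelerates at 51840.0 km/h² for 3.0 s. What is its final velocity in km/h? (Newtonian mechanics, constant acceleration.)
v = v₀ + at (with unit conversion) = 43.2 km/h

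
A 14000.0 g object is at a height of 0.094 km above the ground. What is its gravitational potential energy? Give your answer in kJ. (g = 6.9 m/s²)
PE = mgh = 14 kg × 6.9 m/s² × 94 m = 9080 J = 9.08 kJ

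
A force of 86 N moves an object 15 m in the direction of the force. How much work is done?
W = Fd = 86×15 = 1290.0 J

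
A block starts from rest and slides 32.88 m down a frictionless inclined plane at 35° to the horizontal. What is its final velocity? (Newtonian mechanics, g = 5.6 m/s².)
a = g sin(θ) = 5.6 × sin(35°) = 3.21 m/s²
v = √(2ad) = √(2 × 3.21 × 32.88) = 14.53 m/s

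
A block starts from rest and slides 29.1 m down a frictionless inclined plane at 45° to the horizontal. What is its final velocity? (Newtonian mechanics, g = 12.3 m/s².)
a = g sin(θ) = 12.3 × sin(45°) = 8.7 m/s²
v = √(2ad) = √(2 × 8.7 × 29.1) = 22.5 m/s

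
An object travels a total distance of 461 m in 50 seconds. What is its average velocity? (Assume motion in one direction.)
v_avg = Δd / Δt = 461 / 50 = 9.22 m/s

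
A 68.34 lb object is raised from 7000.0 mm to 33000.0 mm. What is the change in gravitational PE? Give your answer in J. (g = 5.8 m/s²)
ΔPE = mg(h₂ − h₁) = 31 kg × 5.8 m/s² × (33 − 7) m = 4675 J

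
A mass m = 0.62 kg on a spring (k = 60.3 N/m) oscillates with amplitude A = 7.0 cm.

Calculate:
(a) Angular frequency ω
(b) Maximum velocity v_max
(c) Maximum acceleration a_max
ω = √(k/m) = √(60.3/0.62) = 9.862 rad/s
v_max = ωA = 9.862×0.07 = 0.6903 m/s
a_max = ω²A = 9.862²×0.07 = 6.808 m/s²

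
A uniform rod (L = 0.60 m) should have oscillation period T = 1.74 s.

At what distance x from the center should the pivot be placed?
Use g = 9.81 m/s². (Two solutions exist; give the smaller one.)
T = 2π√((L²/12 + x²)/(gx)). Let c = T²g/(4π²) = 0.7523.
x² − cx + L²/12 = 0 → x = (c − √(c² − L²/3))/2 = 0.04225 m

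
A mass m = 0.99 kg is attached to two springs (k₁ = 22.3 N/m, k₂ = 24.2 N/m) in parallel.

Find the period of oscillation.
k_eq = k₁+k₂ = 46.5 N/m
T = 2π√(m/k_eq) = 2π√(0.99/46.5) = 0.9168 s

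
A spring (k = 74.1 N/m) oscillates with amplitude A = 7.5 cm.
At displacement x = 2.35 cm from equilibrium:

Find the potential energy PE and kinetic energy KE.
E_total = ½kA² = ½×74.1×(0.075)² = 0.2084 J
PE = ½kx² = ½×74.1×(0.0235)² = 0.02046 J
KE = E_total − PE = 0.1879 J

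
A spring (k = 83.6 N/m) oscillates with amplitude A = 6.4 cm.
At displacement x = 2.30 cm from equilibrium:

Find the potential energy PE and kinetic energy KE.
E_total = ½kA² = ½×83.6×(0.064)² = 0.1712 J
PE = ½kx² = ½×83.6×(0.023)² = 0.02211 J
KE = E_total − PE = 0.1491 J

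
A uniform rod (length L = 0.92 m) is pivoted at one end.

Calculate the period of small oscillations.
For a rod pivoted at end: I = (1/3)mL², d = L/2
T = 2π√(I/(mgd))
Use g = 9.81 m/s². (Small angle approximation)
I/m = (1/3)L² = 0.2821 m²; d = L/2 = 0.46 m
T = 2π√(I/(mgd)) = 2π√(0.2821/(9.81×0.46)) = 1.571 s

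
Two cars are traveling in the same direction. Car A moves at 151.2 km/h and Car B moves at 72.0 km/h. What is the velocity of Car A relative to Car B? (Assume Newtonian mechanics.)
v_rel = v_A - v_B = 151.2 - 72.0 = 79.2 km/h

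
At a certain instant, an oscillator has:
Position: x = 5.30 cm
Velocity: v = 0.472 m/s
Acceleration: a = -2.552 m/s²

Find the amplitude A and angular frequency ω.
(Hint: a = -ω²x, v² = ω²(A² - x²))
a = −ω²x → ω = √(|a|/x) = √(2.552/0.053) = 6.939 rad/s
v² = ω²(A² − x²) → A = √(x² + v²/ω²) = √(0.053² + 0.472²/6.939²) = 0.08623 m = 8.623 cm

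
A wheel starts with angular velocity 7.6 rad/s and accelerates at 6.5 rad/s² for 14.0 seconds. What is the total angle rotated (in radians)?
θ = ω₀t + ½αt² = 7.6×14.0 + ½×6.5×14.0² = 743.4 rad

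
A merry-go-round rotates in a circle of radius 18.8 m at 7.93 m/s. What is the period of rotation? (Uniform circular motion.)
T = 2πr/v = 2π×18.8/7.93 = 14.9 s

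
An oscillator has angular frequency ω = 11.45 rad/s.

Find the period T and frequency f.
T = 2π/ω = 2π/11.45 = 0.5487 s; f = ω/2π = 1.822 Hz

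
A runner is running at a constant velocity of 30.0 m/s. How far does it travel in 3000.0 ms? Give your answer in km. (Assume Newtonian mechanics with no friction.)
d = vt (with unit conversion) = 0.09 km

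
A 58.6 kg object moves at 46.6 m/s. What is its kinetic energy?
KE = ½mv² = ½×58.6×46.6² = 63626.71 J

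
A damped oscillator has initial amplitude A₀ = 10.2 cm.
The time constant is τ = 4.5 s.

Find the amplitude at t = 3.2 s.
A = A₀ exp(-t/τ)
A = A₀ exp(−t/τ) = 10.2×exp(−3.2/4.5) = 5.009 cm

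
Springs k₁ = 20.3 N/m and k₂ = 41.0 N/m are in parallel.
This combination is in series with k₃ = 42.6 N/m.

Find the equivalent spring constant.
k₁₂ = k₁ + k₂ = 61.3 N/m (parallel)
1/k_eq = 1/k₁₂ + 1/k₃ → k_eq = 25.13 N/m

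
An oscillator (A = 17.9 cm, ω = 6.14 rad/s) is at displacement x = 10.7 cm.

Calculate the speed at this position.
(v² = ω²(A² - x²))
v = ω√(A² − x²) = 6.14×√(0.179² − 0.107²) = 0.8811 m/s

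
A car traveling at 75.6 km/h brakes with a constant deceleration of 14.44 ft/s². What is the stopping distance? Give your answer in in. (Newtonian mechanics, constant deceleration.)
d = v₀² / (2a) (with unit conversion) = 1972.0 in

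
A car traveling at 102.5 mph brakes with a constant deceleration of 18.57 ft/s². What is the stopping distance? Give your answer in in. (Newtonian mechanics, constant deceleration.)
d = v₀² / (2a) (with unit conversion) = 7302.0 in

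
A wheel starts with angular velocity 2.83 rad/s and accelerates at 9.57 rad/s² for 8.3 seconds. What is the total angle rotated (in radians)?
θ = ω₀t + ½αt² = 2.83×8.3 + ½×9.57×8.3² = 353.13 rad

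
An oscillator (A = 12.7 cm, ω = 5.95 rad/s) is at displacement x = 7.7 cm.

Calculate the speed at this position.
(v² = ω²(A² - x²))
v = ω√(A² − x²) = 5.95×√(0.127² − 0.077²) = 0.6009 m/s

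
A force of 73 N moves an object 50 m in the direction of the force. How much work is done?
W = Fd = 73×50 = 3650.0 J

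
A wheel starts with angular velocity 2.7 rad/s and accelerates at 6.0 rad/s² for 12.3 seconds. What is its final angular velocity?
ω = ω₀ + αt = 2.7 + 6.0 × 12.3 = 76.5 rad/s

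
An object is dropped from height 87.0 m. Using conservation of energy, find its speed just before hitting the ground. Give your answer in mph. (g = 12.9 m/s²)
mgh = ½mv² → v = √(2gh) = √(2×12.9×87) = 47.38 m/s = 106.0 mph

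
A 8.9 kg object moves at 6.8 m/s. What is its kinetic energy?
KE = ½mv² = ½×8.9×6.8² = 205.768 J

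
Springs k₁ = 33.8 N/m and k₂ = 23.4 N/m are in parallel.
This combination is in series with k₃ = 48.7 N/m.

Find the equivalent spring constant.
k₁₂ = k₁ + k₂ = 57.2 N/m (parallel)
1/k_eq = 1/k₁₂ + 1/k₃ → k_eq = 26.3 N/m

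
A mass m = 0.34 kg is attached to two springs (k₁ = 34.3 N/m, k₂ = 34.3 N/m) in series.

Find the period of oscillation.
k_eq = k₁k₂/(k₁+k₂) = 17.15 N/m
T = 2π√(m/k_eq) = 2π√(0.34/17.15) = 0.8847 s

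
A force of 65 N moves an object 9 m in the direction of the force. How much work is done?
W = Fd = 65×9 = 585.0 J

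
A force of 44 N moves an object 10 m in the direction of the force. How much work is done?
W = Fd = 44×10 = 440.0 J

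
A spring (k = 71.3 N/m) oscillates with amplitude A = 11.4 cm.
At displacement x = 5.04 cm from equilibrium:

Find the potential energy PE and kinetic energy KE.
E_total = ½kA² = ½×71.3×(0.114)² = 0.4633 J
PE = ½kx² = ½×71.3×(0.0504)² = 0.09056 J
KE = E_total − PE = 0.3728 J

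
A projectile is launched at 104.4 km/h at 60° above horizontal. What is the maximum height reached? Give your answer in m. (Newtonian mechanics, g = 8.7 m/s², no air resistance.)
H = v₀²sin²(θ)/(2g) (with unit conversion) = 36.25 m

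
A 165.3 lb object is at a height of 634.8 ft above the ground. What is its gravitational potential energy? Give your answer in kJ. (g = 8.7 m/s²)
PE = mgh = 74.98 kg × 8.7 m/s² × 193.5 m = 1.262e+05 J = 126.2 kJ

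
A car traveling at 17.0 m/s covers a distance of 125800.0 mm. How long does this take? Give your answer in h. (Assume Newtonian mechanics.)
t = d/v (with unit conversion) = 0.002056 h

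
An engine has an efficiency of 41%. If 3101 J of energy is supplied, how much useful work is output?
W_out = η × W_in = 0.41 × 3101 = 1271.4 J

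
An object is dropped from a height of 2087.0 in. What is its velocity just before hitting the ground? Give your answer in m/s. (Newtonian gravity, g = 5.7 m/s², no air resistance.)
v = √(2gh) (with unit conversion) = 24.58 m/s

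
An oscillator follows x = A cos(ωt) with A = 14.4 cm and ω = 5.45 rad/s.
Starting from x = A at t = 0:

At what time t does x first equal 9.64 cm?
cos(ωt) = x/A = 9.64/14.4 = 0.6694
ωt = arccos(0.6694) = 0.8373 rad
t = 0.8373/5.45 = 0.1536 s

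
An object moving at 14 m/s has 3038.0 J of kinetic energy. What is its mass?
KE = ½mv² → m = 2KE/v² = 2×3038.0/14² = 31.0 kg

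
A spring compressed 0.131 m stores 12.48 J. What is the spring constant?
PE = ½kx² → k = 2PE/x² = 2×12.48/0.131² = 1454.0 N/m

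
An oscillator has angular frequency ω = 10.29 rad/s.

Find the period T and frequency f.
T = 2π/ω = 2π/10.29 = 0.6106 s; f = ω/2π = 1.638 Hz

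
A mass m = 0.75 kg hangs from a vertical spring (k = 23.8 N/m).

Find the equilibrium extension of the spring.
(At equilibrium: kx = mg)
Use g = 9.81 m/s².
x_eq = mg/k = 0.75×9.81/23.8 = 0.3091 m = 30.91 cm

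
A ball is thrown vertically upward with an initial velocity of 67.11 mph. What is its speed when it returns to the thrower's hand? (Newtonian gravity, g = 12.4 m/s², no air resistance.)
By conservation of energy, the ball returns at the same speed = 67.11 mph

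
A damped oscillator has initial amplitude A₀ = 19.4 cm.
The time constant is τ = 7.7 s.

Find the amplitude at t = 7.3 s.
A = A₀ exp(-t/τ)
A = A₀ exp(−t/τ) = 19.4×exp(−7.3/7.7) = 7.517 cm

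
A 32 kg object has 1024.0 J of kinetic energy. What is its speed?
KE = ½mv² → v = √(2KE/m) = √(2×1024.0/32) = 8.0 m/s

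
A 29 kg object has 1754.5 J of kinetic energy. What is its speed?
KE = ½mv² → v = √(2KE/m) = √(2×1754.5/29) = 11.0 m/s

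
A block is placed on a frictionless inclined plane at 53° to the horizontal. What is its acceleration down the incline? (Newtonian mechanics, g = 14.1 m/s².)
a = g sin(θ) = 14.1 × sin(53°) = 14.1 × 0.7986 = 11.26 m/s²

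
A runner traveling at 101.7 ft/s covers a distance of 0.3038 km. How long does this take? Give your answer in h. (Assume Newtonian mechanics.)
t = d/v (with unit conversion) = 0.002722 h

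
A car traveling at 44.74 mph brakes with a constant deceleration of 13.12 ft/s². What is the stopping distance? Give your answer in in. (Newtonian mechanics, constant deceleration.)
d = v₀² / (2a) (with unit conversion) = 1969.0 in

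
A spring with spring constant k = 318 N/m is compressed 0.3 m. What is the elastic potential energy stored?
PE = ½kx² = ½×318×0.3² = 14.31 J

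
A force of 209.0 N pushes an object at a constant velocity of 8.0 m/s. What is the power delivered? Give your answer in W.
P = Fv = 209 N × 8 m/s = 1672 W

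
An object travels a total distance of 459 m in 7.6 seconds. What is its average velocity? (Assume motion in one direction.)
v_avg = Δd / Δt = 459 / 7.6 = 60.39 m/s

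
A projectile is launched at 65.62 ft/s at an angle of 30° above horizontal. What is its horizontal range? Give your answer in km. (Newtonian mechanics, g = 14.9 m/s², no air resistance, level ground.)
R = v₀² sin(2θ) / g (with unit conversion) = 0.02325 km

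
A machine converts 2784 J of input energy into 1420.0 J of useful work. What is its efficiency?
η = W_out/W_in = 1420.0/2784 = 0.5101 = 51.01%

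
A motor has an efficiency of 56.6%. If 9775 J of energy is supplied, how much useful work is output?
W_out = η × W_in = 0.566 × 9775 = 5532.6 J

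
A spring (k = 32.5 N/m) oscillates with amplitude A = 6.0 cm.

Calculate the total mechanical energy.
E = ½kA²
E = ½kA² = ½×32.5×(0.06)² = 0.0585 J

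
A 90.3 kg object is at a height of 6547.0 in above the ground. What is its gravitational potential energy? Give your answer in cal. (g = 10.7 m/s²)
PE = mgh = 90.3 kg × 10.7 m/s² × 166.3 m = 1.607e+05 J = 38400.0 cal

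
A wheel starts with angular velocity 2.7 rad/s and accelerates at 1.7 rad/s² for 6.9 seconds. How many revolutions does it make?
θ = ω₀t + ½αt² = 2.7×6.9 + ½×1.7×6.9² = 59.1 rad
Revolutions = θ/(2π) = 59.1/(2π) = 9.41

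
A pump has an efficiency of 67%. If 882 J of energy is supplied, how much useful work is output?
W_out = η × W_in = 0.67 × 882 = 590.94 J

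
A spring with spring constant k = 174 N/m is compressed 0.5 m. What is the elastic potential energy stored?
PE = ½kx² = ½×174×0.5² = 21.75 J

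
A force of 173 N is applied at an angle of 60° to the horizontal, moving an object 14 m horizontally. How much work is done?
W = Fd cosθ = 173×14×cos(60°) = 1211.0 J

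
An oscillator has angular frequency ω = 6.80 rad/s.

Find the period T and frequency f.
T = 2π/ω = 2π/6.8 = 0.924 s; f = ω/2π = 1.082 Hz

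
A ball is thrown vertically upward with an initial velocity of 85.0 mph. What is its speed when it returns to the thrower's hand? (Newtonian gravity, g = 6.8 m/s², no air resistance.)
By conservation of energy, the ball returns at the same speed = 85.0 mph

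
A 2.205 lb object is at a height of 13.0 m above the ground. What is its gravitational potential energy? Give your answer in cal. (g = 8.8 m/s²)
PE = mgh = 1 kg × 8.8 m/s² × 13 m = 114.4 J = 27.35 cal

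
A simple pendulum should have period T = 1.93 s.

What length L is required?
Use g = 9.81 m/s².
T = 2π√(L/g) → L = g(T/2π)² = 9.81×(1.93/2π)² = 0.9256 m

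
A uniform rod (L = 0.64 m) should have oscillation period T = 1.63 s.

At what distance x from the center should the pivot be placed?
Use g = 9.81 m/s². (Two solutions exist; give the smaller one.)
T = 2π√((L²/12 + x²)/(gx)). Let c = T²g/(4π²) = 0.6602.
x² − cx + L²/12 = 0 → x = (c − √(c² − L²/3))/2 = 0.05654 m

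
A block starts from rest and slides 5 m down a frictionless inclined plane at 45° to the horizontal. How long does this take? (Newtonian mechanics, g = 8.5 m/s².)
a = g sin(θ) = 8.5 × sin(45°) = 6.01 m/s²
t = √(2d/a) = √(2 × 5 / 6.01) = 1.29 s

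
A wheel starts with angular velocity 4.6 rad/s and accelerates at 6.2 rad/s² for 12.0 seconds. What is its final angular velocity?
ω = ω₀ + αt = 4.6 + 6.2 × 12.0 = 79.0 rad/s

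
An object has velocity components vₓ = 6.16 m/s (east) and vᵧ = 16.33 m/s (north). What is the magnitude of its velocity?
|v| = √(vₓ² + vᵧ²) = √(6.16² + 16.33²) = √(304.614) = 17.45 m/s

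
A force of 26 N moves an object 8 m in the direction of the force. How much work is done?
W = Fd = 26×8 = 208.0 J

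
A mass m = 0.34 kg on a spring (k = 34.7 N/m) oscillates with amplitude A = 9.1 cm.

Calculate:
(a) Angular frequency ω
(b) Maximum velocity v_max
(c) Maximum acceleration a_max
ω = √(k/m) = √(34.7/0.34) = 10.1 rad/s
v_max = ωA = 10.1×0.091 = 0.9193 m/s
a_max = ω²A = 10.1²×0.091 = 9.287 m/s²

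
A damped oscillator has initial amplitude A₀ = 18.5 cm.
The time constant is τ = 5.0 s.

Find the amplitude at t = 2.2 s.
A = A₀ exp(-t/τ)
A = A₀ exp(−t/τ) = 18.5×exp(−2.2/5.0) = 11.91 cm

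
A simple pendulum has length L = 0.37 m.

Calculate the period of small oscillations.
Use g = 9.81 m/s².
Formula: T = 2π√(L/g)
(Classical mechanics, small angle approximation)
T = 2π√(L/g) = 2π√(0.37/9.81) = 1.22 s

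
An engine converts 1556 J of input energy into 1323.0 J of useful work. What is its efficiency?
η = W_out/W_in = 1323.0/1556 = 0.8503 = 85.03%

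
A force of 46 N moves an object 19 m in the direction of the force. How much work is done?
W = Fd = 46×19 = 874.0 J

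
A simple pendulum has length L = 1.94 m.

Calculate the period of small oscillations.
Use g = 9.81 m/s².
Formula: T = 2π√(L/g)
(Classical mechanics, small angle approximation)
T = 2π√(L/g) = 2π√(1.94/9.81) = 2.794 s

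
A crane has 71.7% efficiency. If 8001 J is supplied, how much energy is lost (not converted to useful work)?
W_out = η × W_in = 0.717×8001 = 5736.7 J
W_lost = W_in − W_out = 8001 − 5736.7 = 2264.3 J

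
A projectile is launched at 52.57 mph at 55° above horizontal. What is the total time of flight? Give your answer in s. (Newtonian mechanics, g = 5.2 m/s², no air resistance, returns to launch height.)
T = 2v₀sin(θ)/g (with unit conversion) = 7.404 s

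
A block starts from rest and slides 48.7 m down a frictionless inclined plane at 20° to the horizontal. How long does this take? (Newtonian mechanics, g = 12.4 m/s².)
a = g sin(θ) = 12.4 × sin(20°) = 4.24 m/s²
t = √(2d/a) = √(2 × 48.7 / 4.24) = 4.79 s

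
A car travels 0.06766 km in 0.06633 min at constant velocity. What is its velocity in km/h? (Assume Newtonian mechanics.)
v = d/t (with unit conversion) = 61.2 km/h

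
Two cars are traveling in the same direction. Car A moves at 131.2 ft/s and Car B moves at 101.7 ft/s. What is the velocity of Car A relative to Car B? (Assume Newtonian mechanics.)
v_rel = v_A - v_B = 131.2 - 101.7 = 29.5 ft/s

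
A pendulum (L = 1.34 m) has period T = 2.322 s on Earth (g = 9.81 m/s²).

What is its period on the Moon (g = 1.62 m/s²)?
T = 2π√(L/g), so T_moon/T_earth = √(g_earth/g_moon)
T_moon = 2π√(1.34/1.62) = 5.714 s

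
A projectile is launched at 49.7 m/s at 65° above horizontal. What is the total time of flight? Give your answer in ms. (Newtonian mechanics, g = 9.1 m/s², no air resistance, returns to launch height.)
T = 2v₀sin(θ)/g (with unit conversion) = 9900.0 ms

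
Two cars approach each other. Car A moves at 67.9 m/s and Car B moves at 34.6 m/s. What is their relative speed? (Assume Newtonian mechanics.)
v_rel = v_A + v_B = 67.9 + 34.6 = 102.5 m/s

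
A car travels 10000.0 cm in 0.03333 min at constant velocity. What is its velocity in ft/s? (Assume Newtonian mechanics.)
v = d/t (with unit conversion) = 164.1 ft/s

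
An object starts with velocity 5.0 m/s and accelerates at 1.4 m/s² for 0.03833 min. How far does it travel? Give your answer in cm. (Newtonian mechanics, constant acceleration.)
d = v₀t + ½at² (with unit conversion) = 1520.0 cm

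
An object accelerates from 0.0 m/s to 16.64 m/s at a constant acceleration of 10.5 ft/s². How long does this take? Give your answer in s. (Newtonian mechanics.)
t = (v - v₀)/a (with unit conversion) = 5.199 s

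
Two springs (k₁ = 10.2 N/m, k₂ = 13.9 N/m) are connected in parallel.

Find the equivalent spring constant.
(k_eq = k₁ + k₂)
k_eq = k₁ + k₂ = 10.2 + 13.9 = 24.1 N/m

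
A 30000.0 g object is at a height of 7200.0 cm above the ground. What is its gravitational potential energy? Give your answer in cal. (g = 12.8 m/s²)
PE = mgh = 30 kg × 12.8 m/s² × 72 m = 2.765e+04 J = 6608.0 cal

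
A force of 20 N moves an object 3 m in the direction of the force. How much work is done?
W = Fd = 20×3 = 60.0 J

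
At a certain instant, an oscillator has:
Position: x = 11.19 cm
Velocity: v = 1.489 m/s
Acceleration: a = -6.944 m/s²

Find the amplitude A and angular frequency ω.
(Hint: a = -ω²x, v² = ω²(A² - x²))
a = −ω²x → ω = √(|a|/x) = √(6.944/0.1119) = 7.878 rad/s
v² = ω²(A² − x²) → A = √(x² + v²/ω²) = √(0.1119² + 1.489²/7.878²) = 0.2197 m = 21.97 cm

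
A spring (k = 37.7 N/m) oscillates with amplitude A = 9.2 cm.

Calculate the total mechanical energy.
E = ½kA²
E = ½kA² = ½×37.7×(0.092)² = 0.1595 J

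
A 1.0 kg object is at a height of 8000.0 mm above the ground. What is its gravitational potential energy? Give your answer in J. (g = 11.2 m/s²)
PE = mgh = 1 kg × 11.2 m/s² × 8 m = 89.6 J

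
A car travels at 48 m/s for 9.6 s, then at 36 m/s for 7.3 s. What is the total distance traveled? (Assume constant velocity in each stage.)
d₁ = v₁t₁ = 48 × 9.6 = 460.8 m
d₂ = v₂t₂ = 36 × 7.3 = 262.8 m
d_total = 460.8 + 262.8 = 723.6 m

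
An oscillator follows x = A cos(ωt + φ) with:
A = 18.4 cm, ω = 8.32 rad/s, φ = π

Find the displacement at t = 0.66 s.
x = A cos(ωt + φ) = 18.4×cos(8.32×0.66 + π) = -12.92 cm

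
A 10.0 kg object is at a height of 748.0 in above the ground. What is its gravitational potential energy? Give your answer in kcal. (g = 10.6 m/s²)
PE = mgh = 10 kg × 10.6 m/s² × 19 m = 2014 J = 0.4813 kcal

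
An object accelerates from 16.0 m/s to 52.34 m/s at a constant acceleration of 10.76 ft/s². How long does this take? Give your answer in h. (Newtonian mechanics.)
t = (v - v₀)/a (with unit conversion) = 0.003078 h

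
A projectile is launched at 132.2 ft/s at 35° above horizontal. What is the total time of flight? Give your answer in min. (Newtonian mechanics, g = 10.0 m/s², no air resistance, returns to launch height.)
T = 2v₀sin(θ)/g (with unit conversion) = 0.07704 min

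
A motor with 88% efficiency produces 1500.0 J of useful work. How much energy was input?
W_in = W_out/η = 1500.0/0.88 = 1704.5 J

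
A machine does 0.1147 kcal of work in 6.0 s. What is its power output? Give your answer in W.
P = W/t = 479.9 J / 6 s = 79.98 W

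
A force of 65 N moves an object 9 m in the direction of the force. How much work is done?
W = Fd = 65×9 = 585.0 J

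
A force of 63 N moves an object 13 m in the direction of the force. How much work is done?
W = Fd = 63×13 = 819.0 J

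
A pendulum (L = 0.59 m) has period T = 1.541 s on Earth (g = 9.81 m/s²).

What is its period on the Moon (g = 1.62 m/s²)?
T = 2π√(L/g), so T_moon/T_earth = √(g_earth/g_moon)
T_moon = 2π√(0.59/1.62) = 3.792 s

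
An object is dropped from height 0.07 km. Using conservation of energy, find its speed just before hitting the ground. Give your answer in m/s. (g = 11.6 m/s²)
mgh = ½mv² → v = √(2gh) = √(2×11.6×70) = 40.3 m/s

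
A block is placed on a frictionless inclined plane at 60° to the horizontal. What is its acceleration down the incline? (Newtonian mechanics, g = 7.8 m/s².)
a = g sin(θ) = 7.8 × sin(60°) = 7.8 × 0.866 = 6.75 m/s²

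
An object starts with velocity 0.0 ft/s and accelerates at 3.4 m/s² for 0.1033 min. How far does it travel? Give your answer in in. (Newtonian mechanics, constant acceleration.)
d = v₀t + ½at² (with unit conversion) = 2571.0 in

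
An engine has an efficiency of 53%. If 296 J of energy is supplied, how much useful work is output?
W_out = η × W_in = 0.53 × 296 = 156.88 J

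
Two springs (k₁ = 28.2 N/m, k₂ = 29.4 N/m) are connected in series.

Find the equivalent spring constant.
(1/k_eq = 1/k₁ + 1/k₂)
1/k_eq = 1/28.2 + 1/29.4 = 0.069475; k_eq = 14.39 N/m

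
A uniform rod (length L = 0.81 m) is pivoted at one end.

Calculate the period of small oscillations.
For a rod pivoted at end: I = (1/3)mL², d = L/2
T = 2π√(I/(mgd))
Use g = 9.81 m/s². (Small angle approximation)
I/m = (1/3)L² = 0.2187 m²; d = L/2 = 0.405 m
T = 2π√(I/(mgd)) = 2π√(0.2187/(9.81×0.405)) = 1.474 s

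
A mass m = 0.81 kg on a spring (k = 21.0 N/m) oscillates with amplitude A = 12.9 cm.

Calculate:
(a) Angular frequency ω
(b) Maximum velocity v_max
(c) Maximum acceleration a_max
ω = √(k/m) = √(21.0/0.81) = 5.092 rad/s
v_max = ωA = 5.092×0.129 = 0.6568 m/s
a_max = ω²A = 5.092²×0.129 = 3.344 m/s²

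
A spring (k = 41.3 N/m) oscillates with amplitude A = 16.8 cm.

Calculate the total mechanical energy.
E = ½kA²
E = ½kA² = ½×41.3×(0.168)² = 0.5828 J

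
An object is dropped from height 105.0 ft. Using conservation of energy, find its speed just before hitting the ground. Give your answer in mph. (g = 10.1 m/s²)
mgh = ½mv² → v = √(2gh) = √(2×10.1×32) = 25.43 m/s = 56.88 mph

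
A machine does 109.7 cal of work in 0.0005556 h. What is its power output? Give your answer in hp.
P = W/t = 459 J / 2 s = 229.5 W = 0.3077 hp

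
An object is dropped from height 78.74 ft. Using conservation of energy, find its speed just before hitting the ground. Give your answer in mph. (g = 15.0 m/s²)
mgh = ½mv² → v = √(2gh) = √(2×15.0×24) = 26.83 m/s = 60.02 mph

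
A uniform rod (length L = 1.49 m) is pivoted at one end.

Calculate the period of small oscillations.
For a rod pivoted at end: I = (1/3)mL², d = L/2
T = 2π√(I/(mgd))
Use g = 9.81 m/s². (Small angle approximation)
I/m = (1/3)L² = 0.74 m²; d = L/2 = 0.745 m
T = 2π√(I/(mgd)) = 2π√(0.74/(9.81×0.745)) = 1.999 s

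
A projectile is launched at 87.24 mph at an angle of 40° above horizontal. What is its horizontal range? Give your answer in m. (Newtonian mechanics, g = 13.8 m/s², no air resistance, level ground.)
R = v₀² sin(2θ) / g (with unit conversion) = 108.5 m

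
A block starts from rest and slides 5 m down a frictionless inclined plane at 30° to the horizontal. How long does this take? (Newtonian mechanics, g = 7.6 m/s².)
a = g sin(θ) = 7.6 × sin(30°) = 3.8 m/s²
t = √(2d/a) = √(2 × 5 / 3.8) = 1.62 s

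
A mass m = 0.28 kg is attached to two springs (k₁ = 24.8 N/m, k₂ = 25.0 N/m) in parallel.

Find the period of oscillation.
k_eq = k₁+k₂ = 49.8 N/m
T = 2π√(m/k_eq) = 2π√(0.28/49.8) = 0.4711 s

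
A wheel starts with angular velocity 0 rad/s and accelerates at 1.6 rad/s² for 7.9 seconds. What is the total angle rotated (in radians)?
θ = ω₀t + ½αt² = 0×7.9 + ½×1.6×7.9² = 49.93 rad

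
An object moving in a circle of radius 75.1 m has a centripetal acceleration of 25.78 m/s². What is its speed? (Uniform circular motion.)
v = √(a_c × r) = √(25.78 × 75.1) = 44.0 m/s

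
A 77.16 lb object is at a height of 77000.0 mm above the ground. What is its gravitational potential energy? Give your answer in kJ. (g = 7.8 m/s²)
PE = mgh = 35 kg × 7.8 m/s² × 77 m = 2.102e+04 J = 21.02 kJ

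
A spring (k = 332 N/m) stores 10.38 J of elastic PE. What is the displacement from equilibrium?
PE = ½kx² → x = √(2PE/k) = √(2×10.38/332) = 0.2501 m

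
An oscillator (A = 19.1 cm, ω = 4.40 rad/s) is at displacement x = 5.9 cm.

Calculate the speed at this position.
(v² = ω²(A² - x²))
v = ω√(A² − x²) = 4.4×√(0.191² − 0.059²) = 0.7993 m/s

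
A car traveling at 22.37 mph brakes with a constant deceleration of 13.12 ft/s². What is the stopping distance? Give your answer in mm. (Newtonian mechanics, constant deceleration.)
d = v₀² / (2a) (with unit conversion) = 12500.0 mm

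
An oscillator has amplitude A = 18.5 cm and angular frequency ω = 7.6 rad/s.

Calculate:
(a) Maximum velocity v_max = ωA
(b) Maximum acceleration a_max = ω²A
v_max = ωA = 7.6×0.185 = 1.406 m/s
a_max = ω²A = 7.6²×0.185 = 10.69 m/s²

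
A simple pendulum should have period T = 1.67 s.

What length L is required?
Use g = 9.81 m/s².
T = 2π√(L/g) → L = g(T/2π)² = 9.81×(1.67/2π)² = 0.693 m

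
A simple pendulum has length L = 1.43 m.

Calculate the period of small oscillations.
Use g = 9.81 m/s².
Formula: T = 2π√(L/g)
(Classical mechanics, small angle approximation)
T = 2π√(L/g) = 2π√(1.43/9.81) = 2.399 s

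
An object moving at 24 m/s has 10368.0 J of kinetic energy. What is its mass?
KE = ½mv² → m = 2KE/v² = 2×10368.0/24² = 36.0 kg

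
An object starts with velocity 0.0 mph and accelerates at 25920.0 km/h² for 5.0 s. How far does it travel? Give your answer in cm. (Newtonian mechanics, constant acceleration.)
d = v₀t + ½at² (with unit conversion) = 2500.0 cm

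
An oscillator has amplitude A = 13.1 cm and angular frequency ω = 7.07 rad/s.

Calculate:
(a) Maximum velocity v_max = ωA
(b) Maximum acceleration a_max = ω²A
v_max = ωA = 7.07×0.131 = 0.9262 m/s
a_max = ω²A = 7.07²×0.131 = 6.548 m/s²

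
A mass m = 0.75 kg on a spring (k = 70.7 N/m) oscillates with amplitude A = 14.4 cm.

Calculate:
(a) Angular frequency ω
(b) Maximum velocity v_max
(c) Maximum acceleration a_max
ω = √(k/m) = √(70.7/0.75) = 9.709 rad/s
v_max = ωA = 9.709×0.144 = 1.398 m/s
a_max = ω²A = 9.709²×0.144 = 13.57 m/s²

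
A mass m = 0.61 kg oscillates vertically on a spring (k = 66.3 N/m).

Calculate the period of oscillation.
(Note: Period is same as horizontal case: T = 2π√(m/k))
T = 2π√(m/k) = 2π√(0.61/66.3) = 0.6027 s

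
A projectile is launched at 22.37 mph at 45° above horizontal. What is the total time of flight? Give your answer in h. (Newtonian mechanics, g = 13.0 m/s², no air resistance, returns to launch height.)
T = 2v₀sin(θ)/g (with unit conversion) = 0.0003022 h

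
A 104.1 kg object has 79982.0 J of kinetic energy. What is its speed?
KE = ½mv² → v = √(2KE/m) = √(2×79982.0/104.1) = 39.2 m/s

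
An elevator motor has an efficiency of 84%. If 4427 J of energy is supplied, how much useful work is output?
W_out = η × W_in = 0.84 × 4427 = 3718.7 J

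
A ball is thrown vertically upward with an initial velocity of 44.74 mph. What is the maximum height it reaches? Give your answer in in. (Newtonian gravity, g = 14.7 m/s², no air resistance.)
h_max = v₀²/(2g) (with unit conversion) = 535.7 in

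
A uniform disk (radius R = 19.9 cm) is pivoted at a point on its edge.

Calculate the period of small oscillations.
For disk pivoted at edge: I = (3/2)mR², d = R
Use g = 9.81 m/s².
I/m = (3/2)R² = 0.0594 m²; d = R = 0.199 m
T = 2π√((3/2)R²/(gR)) = 2π√(3R/(2g)) = 1.096 s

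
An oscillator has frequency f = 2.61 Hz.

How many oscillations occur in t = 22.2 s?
n = f×t = 2.61×22.2 = 57.94 oscillations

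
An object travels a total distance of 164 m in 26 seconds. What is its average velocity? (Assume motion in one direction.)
v_avg = Δd / Δt = 164 / 26 = 6.31 m/s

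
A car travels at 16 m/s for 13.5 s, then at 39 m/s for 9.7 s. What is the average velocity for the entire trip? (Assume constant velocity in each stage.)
d₁ = v₁t₁ = 16 × 13.5 = 216 m
d₂ = v₂t₂ = 39 × 9.7 = 378.3 m
d_total = 594.3 m, t_total = 23.2 s
v_avg = d_total/t_total = 594.3/23.2 = 25.62 m/s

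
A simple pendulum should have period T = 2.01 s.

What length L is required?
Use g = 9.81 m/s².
T = 2π√(L/g) → L = g(T/2π)² = 9.81×(2.01/2π)² = 1.004 m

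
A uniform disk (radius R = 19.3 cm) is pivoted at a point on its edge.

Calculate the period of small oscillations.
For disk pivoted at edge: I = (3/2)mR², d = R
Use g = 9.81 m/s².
I/m = (3/2)R² = 0.05587 m²; d = R = 0.193 m
T = 2π√((3/2)R²/(gR)) = 2π√(3R/(2g)) = 1.079 s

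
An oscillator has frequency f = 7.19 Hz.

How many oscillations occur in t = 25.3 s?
n = f×t = 7.19×25.3 = 181.9 oscillations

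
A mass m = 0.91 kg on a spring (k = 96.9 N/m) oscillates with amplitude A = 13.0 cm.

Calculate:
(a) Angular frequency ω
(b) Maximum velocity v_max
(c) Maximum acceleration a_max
ω = √(k/m) = √(96.9/0.91) = 10.32 rad/s
v_max = ωA = 10.32×0.13 = 1.341 m/s
a_max = ω²A = 10.32²×0.13 = 13.84 m/s²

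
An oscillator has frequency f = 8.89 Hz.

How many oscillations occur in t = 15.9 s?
n = f×t = 8.89×15.9 = 141.4 oscillations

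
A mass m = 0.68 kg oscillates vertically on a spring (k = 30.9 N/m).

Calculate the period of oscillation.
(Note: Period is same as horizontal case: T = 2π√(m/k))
T = 2π√(m/k) = 2π√(0.68/30.9) = 0.9321 s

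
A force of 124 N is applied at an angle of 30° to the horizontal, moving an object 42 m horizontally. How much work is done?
W = Fd cosθ = 124×42×cos(30°) = 4510.3 J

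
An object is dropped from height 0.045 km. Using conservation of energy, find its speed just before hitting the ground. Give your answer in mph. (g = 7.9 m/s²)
mgh = ½mv² → v = √(2gh) = √(2×7.9×45) = 26.66 m/s = 59.65 mph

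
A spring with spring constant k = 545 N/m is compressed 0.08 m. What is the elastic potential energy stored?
PE = ½kx² = ½×545×0.08² = 1.744 J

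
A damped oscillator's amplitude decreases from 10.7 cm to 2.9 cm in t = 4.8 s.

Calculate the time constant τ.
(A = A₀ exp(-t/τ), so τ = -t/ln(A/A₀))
A/A₀ = 2.9/10.7 = 0.271; ln(A/A₀) = -1.306
τ = −t/ln(A/A₀) = −4.8/-1.306 = 3.677 s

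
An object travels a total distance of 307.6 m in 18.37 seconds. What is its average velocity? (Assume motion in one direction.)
v_avg = Δd / Δt = 307.6 / 18.37 = 16.74 m/s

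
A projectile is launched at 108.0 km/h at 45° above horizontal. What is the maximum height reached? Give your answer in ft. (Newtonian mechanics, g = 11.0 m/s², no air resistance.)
H = v₀²sin²(θ)/(2g) (with unit conversion) = 67.11 ft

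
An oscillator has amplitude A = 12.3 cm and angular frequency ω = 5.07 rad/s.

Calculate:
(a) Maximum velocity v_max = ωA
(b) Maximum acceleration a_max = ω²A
v_max = ωA = 5.07×0.123 = 0.6236 m/s
a_max = ω²A = 5.07²×0.123 = 3.162 m/s²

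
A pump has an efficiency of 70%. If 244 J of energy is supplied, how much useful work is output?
W_out = η × W_in = 0.7 × 244 = 170.8 J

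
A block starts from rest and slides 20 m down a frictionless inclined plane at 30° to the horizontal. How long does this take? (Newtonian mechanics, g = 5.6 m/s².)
a = g sin(θ) = 5.6 × sin(30°) = 2.8 m/s²
t = √(2d/a) = √(2 × 20 / 2.8) = 3.78 s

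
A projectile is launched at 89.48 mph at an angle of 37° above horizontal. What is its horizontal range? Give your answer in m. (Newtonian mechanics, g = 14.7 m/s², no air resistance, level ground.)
R = v₀² sin(2θ) / g (with unit conversion) = 104.6 m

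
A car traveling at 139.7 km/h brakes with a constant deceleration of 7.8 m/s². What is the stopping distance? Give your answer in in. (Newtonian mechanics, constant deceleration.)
d = v₀² / (2a) (with unit conversion) = 3800.0 in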